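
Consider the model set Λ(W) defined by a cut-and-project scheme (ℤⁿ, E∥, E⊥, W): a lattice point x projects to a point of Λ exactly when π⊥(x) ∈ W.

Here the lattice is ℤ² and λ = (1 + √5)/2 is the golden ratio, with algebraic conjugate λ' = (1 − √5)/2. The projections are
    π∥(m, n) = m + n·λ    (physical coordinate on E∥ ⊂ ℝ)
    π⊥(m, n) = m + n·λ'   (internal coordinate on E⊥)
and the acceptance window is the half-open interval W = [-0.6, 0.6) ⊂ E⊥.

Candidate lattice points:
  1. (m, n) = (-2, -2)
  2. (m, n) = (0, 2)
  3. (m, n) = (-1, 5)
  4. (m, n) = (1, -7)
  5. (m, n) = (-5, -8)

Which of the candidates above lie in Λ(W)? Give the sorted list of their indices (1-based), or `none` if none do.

5

Compute λ' = (1−√5)/2 = -0.61803, so π⊥(m,n) = m -0.61803·n.
#1 (-2,-2): internal coord -2 + (-2)·λ' = -0.76393; -0.76393 ∉ [-0.6, 0.6) → out
#2 (0,2): internal coord 0 + (2)·λ' = -1.23607; -1.23607 ∉ [-0.6, 0.6) → out
#3 (-1,5): internal coord -1 + (5)·λ' = -4.09017; -4.09017 ∉ [-0.6, 0.6) → out
#4 (1,-7): internal coord 1 + (-7)·λ' = +5.32624; +5.32624 ∉ [-0.6, 0.6) → out
#5 (-5,-8): internal coord -5 + (-8)·λ' = -0.05573; -0.05573 ∈ [-0.6, 0.6) → IN Λ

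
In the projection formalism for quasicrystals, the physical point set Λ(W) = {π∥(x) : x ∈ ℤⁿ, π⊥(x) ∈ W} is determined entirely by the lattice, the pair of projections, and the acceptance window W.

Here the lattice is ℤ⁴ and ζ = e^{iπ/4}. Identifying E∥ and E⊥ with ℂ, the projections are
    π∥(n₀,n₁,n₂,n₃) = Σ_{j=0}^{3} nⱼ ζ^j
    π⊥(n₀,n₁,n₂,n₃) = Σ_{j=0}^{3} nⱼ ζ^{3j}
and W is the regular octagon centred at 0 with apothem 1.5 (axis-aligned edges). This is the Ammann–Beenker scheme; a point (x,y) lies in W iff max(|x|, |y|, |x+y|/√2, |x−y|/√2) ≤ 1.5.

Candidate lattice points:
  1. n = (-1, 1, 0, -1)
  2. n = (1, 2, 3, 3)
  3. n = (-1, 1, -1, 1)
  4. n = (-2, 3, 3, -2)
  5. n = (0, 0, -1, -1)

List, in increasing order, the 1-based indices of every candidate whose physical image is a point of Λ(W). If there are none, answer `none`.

5

With ζ = e^{iπ/4} the internal vectors are ζ^0,ζ^3,ζ^6,ζ^9.
#1 (-1, 1, 0, -1): internal (-2.4142, 0.0000); octagon support 2.4142 vs apothem 1.5 → ∉ W
#2 (1, 2, 3, 3): internal (1.7071, 0.5355); octagon support 1.7071 vs apothem 1.5 → ∉ W
#3 (-1, 1, -1, 1): internal (-1.0000, 2.4142); octagon support 2.4142 vs apothem 1.5 → ∉ W
#4 (-2, 3, 3, -2): internal (-5.5355, -2.2929); octagon support 5.5355 vs apothem 1.5 → ∉ W
#5 (0, 0, -1, -1): internal (-0.7071, 0.2929); octagon support 0.7071 vs apothem 1.5 → ∈ W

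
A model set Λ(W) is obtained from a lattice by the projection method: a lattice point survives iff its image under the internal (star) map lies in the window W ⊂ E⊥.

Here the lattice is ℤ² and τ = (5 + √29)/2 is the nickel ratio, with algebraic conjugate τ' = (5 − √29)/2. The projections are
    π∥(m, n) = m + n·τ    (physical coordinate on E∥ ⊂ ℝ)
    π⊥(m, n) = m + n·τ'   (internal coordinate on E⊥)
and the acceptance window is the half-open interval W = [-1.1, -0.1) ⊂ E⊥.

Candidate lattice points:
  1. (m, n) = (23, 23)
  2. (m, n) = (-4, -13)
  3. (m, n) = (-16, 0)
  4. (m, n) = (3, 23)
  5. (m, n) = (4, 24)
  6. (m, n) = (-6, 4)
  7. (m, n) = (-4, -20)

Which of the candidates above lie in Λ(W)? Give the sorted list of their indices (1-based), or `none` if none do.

5, 7

Compute τ' = (5−√29)/2 = -0.1926, so π⊥(m,n) = m -0.1926·n.
#1 (23,23): internal coord 23 + (23)·τ' = +18.5706; +18.5706 ∉ [-1.1, -0.1) → out
#2 (-4,-13): internal coord -4 + (-13)·τ' = -1.4964; -1.4964 ∉ [-1.1, -0.1) → out
#3 (-16,0): internal coord -16 + (0)·τ' = -16.0000; -16.0000 ∉ [-1.1, -0.1) → out
#4 (3,23): internal coord 3 + (23)·τ' = -1.4294; -1.4294 ∉ [-1.1, -0.1) → out
#5 (4,24): internal coord 4 + (24)·τ' = -0.6220; -0.6220 ∈ [-1.1, -0.1) → IN Λ
#6 (-6,4): internal coord -6 + (4)·τ' = -6.7703; -6.7703 ∉ [-1.1, -0.1) → out
#7 (-4,-20): internal coord -4 + (-20)·τ' = -0.1484; -0.1484 ∈ [-1.1, -0.1) → IN Λ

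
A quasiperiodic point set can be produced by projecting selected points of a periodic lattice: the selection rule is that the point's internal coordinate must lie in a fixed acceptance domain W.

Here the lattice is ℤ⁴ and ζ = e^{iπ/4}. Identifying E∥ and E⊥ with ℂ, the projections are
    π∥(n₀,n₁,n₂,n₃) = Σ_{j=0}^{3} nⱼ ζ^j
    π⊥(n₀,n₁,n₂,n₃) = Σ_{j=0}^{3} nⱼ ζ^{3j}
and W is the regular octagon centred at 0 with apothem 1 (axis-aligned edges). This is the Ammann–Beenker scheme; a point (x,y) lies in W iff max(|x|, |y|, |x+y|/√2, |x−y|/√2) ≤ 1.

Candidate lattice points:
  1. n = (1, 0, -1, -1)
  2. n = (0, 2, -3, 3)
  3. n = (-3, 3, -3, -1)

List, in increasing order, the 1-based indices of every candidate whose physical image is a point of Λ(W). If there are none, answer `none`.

1

Internal map: ζ^{3j} for j=0..3 gives (1,0), (−√2/2,√2/2), (0,−1), (√2/2,√2/2).
candidate 1: n = (1, 0, -1, -1) → π⊥ ≈ (+0.292893, +0.292893); max(|x|,|y|,|x±y|/√2) = 0.414214 ≤ 1 ⇒ ∈ W
candidate 2: n = (0, 2, -3, 3) → π⊥ ≈ (+0.707107, +6.535534); max(|x|,|y|,|x±y|/√2) = 6.535534 > 1 ⇒ ∉ W
candidate 3: n = (-3, 3, -3, -1) → π⊥ ≈ (-5.828427, +4.414214); max(|x|,|y|,|x±y|/√2) = 7.242641 > 1 ⇒ ∉ W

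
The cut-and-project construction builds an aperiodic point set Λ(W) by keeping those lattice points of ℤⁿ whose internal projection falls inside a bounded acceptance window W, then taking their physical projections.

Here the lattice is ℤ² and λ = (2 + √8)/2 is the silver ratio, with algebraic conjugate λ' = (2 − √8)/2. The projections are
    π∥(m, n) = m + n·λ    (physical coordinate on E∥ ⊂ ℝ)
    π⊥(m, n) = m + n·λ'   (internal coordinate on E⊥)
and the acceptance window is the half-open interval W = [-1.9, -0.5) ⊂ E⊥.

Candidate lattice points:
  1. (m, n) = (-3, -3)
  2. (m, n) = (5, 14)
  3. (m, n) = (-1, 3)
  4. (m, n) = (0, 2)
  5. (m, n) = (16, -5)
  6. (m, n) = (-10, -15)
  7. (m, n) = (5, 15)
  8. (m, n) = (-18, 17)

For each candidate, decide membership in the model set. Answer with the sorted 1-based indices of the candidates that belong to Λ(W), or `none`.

1, 2, 4, 7

Compute λ' = (2−√8)/2 = -0.4142, so π⊥(m,n) = m -0.4142·n.
candidate 1: (m,n)=(-3,-3) → π∥ = -3-3·λ ≈ -10.2426, π⊥ = -3-3·λ' ≈ -1.7574 ∈ [-1.9, -0.5) ⇒ IN Λ
candidate 2: (m,n)=(5,14) → π∥ = 5+14·λ ≈ 38.7990, π⊥ = 5+14·λ' ≈ -0.7990 ∈ [-1.9, -0.5) ⇒ IN Λ
candidate 3: (m,n)=(-1,3) → π∥ = -1+3·λ ≈ 6.2426, π⊥ = -1+3·λ' ≈ -2.2426 ∉ [-1.9, -0.5) ⇒ out
candidate 4: (m,n)=(0,2) → π∥ = 0+2·λ ≈ 4.8284, π⊥ = 0+2·λ' ≈ -0.8284 ∈ [-1.9, -0.5) ⇒ IN Λ
candidate 5: (m,n)=(16,-5) → π∥ = 16-5·λ ≈ 3.9289, π⊥ = 16-5·λ' ≈ 18.0711 ∉ [-1.9, -0.5) ⇒ out
candidate 6: (m,n)=(-10,-15) → π∥ = -10-15·λ ≈ -46.2132, π⊥ = -10-15·λ' ≈ -3.7868 ∉ [-1.9, -0.5) ⇒ out
candidate 7: (m,n)=(5,15) → π∥ = 5+15·λ ≈ 41.2132, π⊥ = 5+15·λ' ≈ -1.2132 ∈ [-1.9, -0.5) ⇒ IN Λ
candidate 8: (m,n)=(-18,17) → π∥ = -18+17·λ ≈ 23.0416, π⊥ = -18+17·λ' ≈ -25.0416 ∉ [-1.9, -0.5) ⇒ out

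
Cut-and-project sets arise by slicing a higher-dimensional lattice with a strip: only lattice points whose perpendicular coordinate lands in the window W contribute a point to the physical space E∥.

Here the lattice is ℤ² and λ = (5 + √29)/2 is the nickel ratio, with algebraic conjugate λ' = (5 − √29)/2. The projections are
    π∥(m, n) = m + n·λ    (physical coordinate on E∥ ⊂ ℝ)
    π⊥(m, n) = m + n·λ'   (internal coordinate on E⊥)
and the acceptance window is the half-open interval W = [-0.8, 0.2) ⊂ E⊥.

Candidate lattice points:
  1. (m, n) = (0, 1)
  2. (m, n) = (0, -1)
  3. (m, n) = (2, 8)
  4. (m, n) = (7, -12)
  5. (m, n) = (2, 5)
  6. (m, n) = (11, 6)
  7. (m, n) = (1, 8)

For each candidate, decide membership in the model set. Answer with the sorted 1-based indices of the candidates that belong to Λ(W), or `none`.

Compute λ' = (5−√29)/2 = -0.1926, so π⊥(m,n) = m -0.1926·n.
[1] lift (0,1): star map gives -0.1926; window check -0.8 ≤ -0.1926 < 0.2 is true → IN Λ
[2] lift (0,-1): star map gives 0.1926; window check -0.8 ≤ 0.1926 < 0.2 is true → IN Λ
[3] lift (2,8): star map gives 0.4593; window check -0.8 ≤ 0.4593 < 0.2 is false → out
[4] lift (7,-12): star map gives 9.3110; window check -0.8 ≤ 9.3110 < 0.2 is false → out
[5] lift (2,5): star map gives 1.0371; window check -0.8 ≤ 1.0371 < 0.2 is false → out
[6] lift (11,6): star map gives 9.8445; window check -0.8 ≤ 9.8445 < 0.2 is false → out
[7] lift (1,8): star map gives -0.5407; window check -0.8 ≤ -0.5407 < 0.2 is true → IN Λ

1, 2, 7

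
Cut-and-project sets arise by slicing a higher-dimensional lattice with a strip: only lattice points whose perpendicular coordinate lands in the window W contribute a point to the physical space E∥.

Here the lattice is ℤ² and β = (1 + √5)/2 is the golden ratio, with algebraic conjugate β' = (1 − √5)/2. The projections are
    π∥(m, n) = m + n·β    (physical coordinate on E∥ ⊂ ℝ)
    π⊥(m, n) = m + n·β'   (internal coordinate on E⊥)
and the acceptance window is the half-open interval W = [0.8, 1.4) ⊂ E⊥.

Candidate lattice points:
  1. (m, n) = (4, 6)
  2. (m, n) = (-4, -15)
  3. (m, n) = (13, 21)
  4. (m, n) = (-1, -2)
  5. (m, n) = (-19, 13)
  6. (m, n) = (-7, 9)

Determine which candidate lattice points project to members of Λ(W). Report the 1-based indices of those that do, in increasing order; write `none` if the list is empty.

none

Numerically β ≈ 1.618034 and β' = −1/β ≈ -0.618034.
[1] lift (4,6): star map gives 0.291796; window check 0.8 ≤ 0.291796 < 1.4 is false → out
[2] lift (-4,-15): star map gives 5.270510; window check 0.8 ≤ 5.270510 < 1.4 is false → out
[3] lift (13,21): star map gives 0.021286; window check 0.8 ≤ 0.021286 < 1.4 is false → out
[4] lift (-1,-2): star map gives 0.236068; window check 0.8 ≤ 0.236068 < 1.4 is false → out
[5] lift (-19,13): star map gives -27.034442; window check 0.8 ≤ -27.034442 < 1.4 is false → out
[6] lift (-7,9): star map gives -12.562306; window check 0.8 ≤ -12.562306 < 1.4 is false → out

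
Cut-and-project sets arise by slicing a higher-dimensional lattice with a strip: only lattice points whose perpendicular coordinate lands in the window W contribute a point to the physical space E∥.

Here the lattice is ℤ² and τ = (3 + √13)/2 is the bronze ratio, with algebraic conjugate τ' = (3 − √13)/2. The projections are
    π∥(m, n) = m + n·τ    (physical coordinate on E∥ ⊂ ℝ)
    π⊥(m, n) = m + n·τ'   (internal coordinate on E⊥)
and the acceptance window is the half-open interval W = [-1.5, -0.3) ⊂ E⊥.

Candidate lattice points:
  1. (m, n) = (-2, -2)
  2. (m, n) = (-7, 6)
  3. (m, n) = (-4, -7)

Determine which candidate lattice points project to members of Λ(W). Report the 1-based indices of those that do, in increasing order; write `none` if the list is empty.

Compute τ' = (3−√13)/2 = -0.302776, so π⊥(m,n) = m -0.302776·n.
candidate 1: (m,n)=(-2,-2) → π∥ = -2-2·τ ≈ -8.605551, π⊥ = -2-2·τ' ≈ -1.394449 ∈ [-1.5, -0.3) ⇒ IN Λ
candidate 2: (m,n)=(-7,6) → π∥ = -7+6·τ ≈ 12.816654, π⊥ = -7+6·τ' ≈ -8.816654 ∉ [-1.5, -0.3) ⇒ out
candidate 3: (m,n)=(-4,-7) → π∥ = -4-7·τ ≈ -27.119429, π⊥ = -4-7·τ' ≈ -1.880571 ∉ [-1.5, -0.3) ⇒ out

1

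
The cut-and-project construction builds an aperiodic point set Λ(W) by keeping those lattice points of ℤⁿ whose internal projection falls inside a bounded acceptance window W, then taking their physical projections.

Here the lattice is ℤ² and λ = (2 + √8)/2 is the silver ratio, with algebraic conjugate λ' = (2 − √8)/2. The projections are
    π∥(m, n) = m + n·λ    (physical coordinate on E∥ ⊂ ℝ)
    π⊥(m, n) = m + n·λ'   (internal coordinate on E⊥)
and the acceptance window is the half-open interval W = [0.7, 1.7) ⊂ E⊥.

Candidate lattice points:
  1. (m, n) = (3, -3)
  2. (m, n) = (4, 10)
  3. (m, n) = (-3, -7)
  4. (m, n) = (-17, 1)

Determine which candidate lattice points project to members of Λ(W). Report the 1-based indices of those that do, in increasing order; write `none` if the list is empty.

λ' = (2−√8)/2 ≈ -0.414214.
candidate 1: (m,n)=(3,-3) → π∥ = 3-3·λ ≈ -4.242641, π⊥ = 3-3·λ' ≈ 4.242641 ∉ [0.7, 1.7) ⇒ out
candidate 2: (m,n)=(4,10) → π∥ = 4+10·λ ≈ 28.142136, π⊥ = 4+10·λ' ≈ -0.142136 ∉ [0.7, 1.7) ⇒ out
candidate 3: (m,n)=(-3,-7) → π∥ = -3-7·λ ≈ -19.899495, π⊥ = -3-7·λ' ≈ -0.100505 ∉ [0.7, 1.7) ⇒ out
candidate 4: (m,n)=(-17,1) → π∥ = -17+1·λ ≈ -14.585786, π⊥ = -17+1·λ' ≈ -17.414214 ∉ [0.7, 1.7) ⇒ out

none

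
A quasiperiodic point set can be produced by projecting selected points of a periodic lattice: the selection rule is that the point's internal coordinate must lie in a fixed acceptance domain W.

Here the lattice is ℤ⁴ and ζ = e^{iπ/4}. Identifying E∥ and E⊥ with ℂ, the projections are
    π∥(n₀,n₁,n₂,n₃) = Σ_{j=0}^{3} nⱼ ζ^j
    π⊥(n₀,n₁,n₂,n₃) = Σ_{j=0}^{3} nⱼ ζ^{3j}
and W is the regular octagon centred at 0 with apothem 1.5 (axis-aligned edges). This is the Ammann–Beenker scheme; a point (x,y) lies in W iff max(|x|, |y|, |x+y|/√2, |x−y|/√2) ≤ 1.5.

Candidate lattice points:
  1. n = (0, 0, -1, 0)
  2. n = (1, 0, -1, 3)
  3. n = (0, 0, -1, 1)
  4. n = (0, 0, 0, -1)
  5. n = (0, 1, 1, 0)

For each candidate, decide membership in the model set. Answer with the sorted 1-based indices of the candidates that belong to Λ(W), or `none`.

With ζ = e^{iπ/4} the internal vectors are ζ^0,ζ^3,ζ^6,ζ^9.
#1 (0, 0, -1, 0): internal (0.0000, 1.0000); octagon support 1.0000 vs apothem 1.5 → ∈ W
#2 (1, 0, -1, 3): internal (3.1213, 3.1213); octagon support 4.4142 vs apothem 1.5 → ∉ W
#3 (0, 0, -1, 1): internal (0.7071, 1.7071); octagon support 1.7071 vs apothem 1.5 → ∉ W
#4 (0, 0, 0, -1): internal (-0.7071, -0.7071); octagon support 1.0000 vs apothem 1.5 → ∈ W
#5 (0, 1, 1, 0): internal (-0.7071, -0.2929); octagon support 0.7071 vs apothem 1.5 → ∈ W

1, 4, 5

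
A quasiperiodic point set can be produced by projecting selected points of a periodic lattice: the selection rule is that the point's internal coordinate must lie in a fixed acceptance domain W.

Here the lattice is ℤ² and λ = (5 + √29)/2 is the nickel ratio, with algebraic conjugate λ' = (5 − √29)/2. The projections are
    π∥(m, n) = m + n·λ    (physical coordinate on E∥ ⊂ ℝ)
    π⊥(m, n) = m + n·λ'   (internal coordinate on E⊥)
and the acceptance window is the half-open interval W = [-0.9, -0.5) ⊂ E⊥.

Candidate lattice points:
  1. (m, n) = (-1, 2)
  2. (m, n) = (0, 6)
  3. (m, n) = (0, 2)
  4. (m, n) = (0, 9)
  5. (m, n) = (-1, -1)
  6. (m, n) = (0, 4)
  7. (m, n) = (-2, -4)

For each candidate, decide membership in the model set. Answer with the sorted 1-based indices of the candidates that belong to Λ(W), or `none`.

5, 6

Compute λ' = (5−√29)/2 = -0.1926, so π⊥(m,n) = m -0.1926·n.
candidate 1: (m,n)=(-1,2) → π∥ = -1+2·λ ≈ 9.3852, π⊥ = -1+2·λ' ≈ -1.3852 ∉ [-0.9, -0.5) ⇒ out
candidate 2: (m,n)=(0,6) → π∥ = 0+6·λ ≈ 31.1555, π⊥ = 0+6·λ' ≈ -1.1555 ∉ [-0.9, -0.5) ⇒ out
candidate 3: (m,n)=(0,2) → π∥ = 0+2·λ ≈ 10.3852, π⊥ = 0+2·λ' ≈ -0.3852 ∉ [-0.9, -0.5) ⇒ out
candidate 4: (m,n)=(0,9) → π∥ = 0+9·λ ≈ 46.7332, π⊥ = 0+9·λ' ≈ -1.7332 ∉ [-0.9, -0.5) ⇒ out
candidate 5: (m,n)=(-1,-1) → π∥ = -1-1·λ ≈ -6.1926, π⊥ = -1-1·λ' ≈ -0.8074 ∈ [-0.9, -0.5) ⇒ IN Λ
candidate 6: (m,n)=(0,4) → π∥ = 0+4·λ ≈ 20.7703, π⊥ = 0+4·λ' ≈ -0.7703 ∈ [-0.9, -0.5) ⇒ IN Λ
candidate 7: (m,n)=(-2,-4) → π∥ = -2-4·λ ≈ -22.7703, π⊥ = -2-4·λ' ≈ -1.2297 ∉ [-0.9, -0.5) ⇒ out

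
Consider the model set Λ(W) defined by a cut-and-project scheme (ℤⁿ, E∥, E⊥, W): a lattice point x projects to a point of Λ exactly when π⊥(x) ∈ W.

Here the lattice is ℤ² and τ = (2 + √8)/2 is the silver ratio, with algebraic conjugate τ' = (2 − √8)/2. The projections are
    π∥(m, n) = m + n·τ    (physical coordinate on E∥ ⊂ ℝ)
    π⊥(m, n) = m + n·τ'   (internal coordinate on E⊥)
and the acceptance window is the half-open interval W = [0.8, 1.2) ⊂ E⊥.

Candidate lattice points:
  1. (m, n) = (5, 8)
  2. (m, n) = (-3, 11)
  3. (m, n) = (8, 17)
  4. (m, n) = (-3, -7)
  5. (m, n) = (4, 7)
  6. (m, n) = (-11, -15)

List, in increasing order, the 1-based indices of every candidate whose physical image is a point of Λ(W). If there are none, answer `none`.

3, 5

τ' = (2−√8)/2 ≈ -0.4142.
#1 (5,8): internal coord 5 + (8)·τ' = +1.6863; +1.6863 ∉ [0.8, 1.2) → out
#2 (-3,11): internal coord -3 + (11)·τ' = -7.5563; -7.5563 ∉ [0.8, 1.2) → out
#3 (8,17): internal coord 8 + (17)·τ' = +0.9584; +0.9584 ∈ [0.8, 1.2) → IN Λ
#4 (-3,-7): internal coord -3 + (-7)·τ' = -0.1005; -0.1005 ∉ [0.8, 1.2) → out
#5 (4,7): internal coord 4 + (7)·τ' = +1.1005; +1.1005 ∈ [0.8, 1.2) → IN Λ
#6 (-11,-15): internal coord -11 + (-15)·τ' = -4.7868; -4.7868 ∉ [0.8, 1.2) → out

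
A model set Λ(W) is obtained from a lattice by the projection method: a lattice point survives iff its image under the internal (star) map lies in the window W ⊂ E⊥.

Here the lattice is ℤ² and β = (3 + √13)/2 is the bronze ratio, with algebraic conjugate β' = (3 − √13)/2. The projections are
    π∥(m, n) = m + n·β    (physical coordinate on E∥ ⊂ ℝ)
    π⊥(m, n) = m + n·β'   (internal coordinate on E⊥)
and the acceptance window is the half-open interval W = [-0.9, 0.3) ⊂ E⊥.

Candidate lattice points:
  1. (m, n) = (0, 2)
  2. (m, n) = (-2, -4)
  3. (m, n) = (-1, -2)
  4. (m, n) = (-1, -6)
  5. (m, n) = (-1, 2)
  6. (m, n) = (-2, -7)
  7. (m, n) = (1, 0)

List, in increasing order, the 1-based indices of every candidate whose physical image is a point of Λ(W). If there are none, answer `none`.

1, 2, 3, 6

Compute β' = (3−√13)/2 = -0.3028, so π⊥(m,n) = m -0.3028·n.
[1] lift (0,2): star map gives -0.6056; window check -0.9 ≤ -0.6056 < 0.3 is true → IN Λ
[2] lift (-2,-4): star map gives -0.7889; window check -0.9 ≤ -0.7889 < 0.3 is true → IN Λ
[3] lift (-1,-2): star map gives -0.3944; window check -0.9 ≤ -0.3944 < 0.3 is true → IN Λ
[4] lift (-1,-6): star map gives 0.8167; window check -0.9 ≤ 0.8167 < 0.3 is false → out
[5] lift (-1,2): star map gives -1.6056; window check -0.9 ≤ -1.6056 < 0.3 is false → out
[6] lift (-2,-7): star map gives 0.1194; window check -0.9 ≤ 0.1194 < 0.3 is true → IN Λ
[7] lift (1,0): star map gives 1.0000; window check -0.9 ≤ 1.0000 < 0.3 is false → out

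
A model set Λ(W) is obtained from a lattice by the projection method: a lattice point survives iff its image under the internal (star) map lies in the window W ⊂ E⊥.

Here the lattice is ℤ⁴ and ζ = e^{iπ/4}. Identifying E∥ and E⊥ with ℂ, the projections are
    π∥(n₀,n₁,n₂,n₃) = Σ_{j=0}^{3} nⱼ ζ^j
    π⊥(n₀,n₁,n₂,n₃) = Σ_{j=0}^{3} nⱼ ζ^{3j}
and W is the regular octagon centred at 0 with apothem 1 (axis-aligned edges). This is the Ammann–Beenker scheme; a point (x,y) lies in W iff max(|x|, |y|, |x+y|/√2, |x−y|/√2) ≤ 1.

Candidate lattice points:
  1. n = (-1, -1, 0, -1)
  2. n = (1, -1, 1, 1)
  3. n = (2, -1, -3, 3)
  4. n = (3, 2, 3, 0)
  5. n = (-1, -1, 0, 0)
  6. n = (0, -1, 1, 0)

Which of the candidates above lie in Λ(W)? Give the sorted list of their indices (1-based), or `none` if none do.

5

With ζ = e^{iπ/4} the internal vectors are ζ^0,ζ^3,ζ^6,ζ^9.
candidate 1: n = (-1, -1, 0, -1) → π⊥ ≈ (-1.000000, -1.414214); max(|x|,|y|,|x±y|/√2) = 1.707107 > 1 ⇒ ∉ W
candidate 2: n = (1, -1, 1, 1) → π⊥ ≈ (+2.414214, -1.000000); max(|x|,|y|,|x±y|/√2) = 2.414214 > 1 ⇒ ∉ W
candidate 3: n = (2, -1, -3, 3) → π⊥ ≈ (+4.828427, +4.414214); max(|x|,|y|,|x±y|/√2) = 6.535534 > 1 ⇒ ∉ W
candidate 4: n = (3, 2, 3, 0) → π⊥ ≈ (+1.585786, -1.585786); max(|x|,|y|,|x±y|/√2) = 2.242641 > 1 ⇒ ∉ W
candidate 5: n = (-1, -1, 0, 0) → π⊥ ≈ (-0.292893, -0.707107); max(|x|,|y|,|x±y|/√2) = 0.707107 ≤ 1 ⇒ ∈ W
candidate 6: n = (0, -1, 1, 0) → π⊥ ≈ (+0.707107, -1.707107); max(|x|,|y|,|x±y|/√2) = 1.707107 > 1 ⇒ ∉ W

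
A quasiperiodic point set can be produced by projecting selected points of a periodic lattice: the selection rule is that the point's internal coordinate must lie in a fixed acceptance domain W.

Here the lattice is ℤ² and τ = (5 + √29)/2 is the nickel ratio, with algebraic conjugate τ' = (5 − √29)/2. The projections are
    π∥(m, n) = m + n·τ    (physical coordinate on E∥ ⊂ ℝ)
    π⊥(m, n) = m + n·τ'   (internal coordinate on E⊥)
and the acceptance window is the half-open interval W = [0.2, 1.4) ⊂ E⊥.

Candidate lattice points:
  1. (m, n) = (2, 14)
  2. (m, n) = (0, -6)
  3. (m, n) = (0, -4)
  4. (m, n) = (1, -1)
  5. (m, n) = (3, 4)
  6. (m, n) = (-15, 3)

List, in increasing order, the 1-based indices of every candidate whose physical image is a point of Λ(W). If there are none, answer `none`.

2, 3, 4

τ' = (5−√29)/2 ≈ -0.192582.
candidate 1: (m,n)=(2,14) → π∥ = 2+14·τ ≈ 74.696154, π⊥ = 2+14·τ' ≈ -0.696154 ∉ [0.2, 1.4) ⇒ out
candidate 2: (m,n)=(0,-6) → π∥ = 0-6·τ ≈ -31.155494, π⊥ = 0-6·τ' ≈ 1.155494 ∈ [0.2, 1.4) ⇒ IN Λ
candidate 3: (m,n)=(0,-4) → π∥ = 0-4·τ ≈ -20.770330, π⊥ = 0-4·τ' ≈ 0.770330 ∈ [0.2, 1.4) ⇒ IN Λ
candidate 4: (m,n)=(1,-1) → π∥ = 1-1·τ ≈ -4.192582, π⊥ = 1-1·τ' ≈ 1.192582 ∈ [0.2, 1.4) ⇒ IN Λ
candidate 5: (m,n)=(3,4) → π∥ = 3+4·τ ≈ 23.770330, π⊥ = 3+4·τ' ≈ 2.229670 ∉ [0.2, 1.4) ⇒ out
candidate 6: (m,n)=(-15,3) → π∥ = -15+3·τ ≈ 0.577747, π⊥ = -15+3·τ' ≈ -15.577747 ∉ [0.2, 1.4) ⇒ out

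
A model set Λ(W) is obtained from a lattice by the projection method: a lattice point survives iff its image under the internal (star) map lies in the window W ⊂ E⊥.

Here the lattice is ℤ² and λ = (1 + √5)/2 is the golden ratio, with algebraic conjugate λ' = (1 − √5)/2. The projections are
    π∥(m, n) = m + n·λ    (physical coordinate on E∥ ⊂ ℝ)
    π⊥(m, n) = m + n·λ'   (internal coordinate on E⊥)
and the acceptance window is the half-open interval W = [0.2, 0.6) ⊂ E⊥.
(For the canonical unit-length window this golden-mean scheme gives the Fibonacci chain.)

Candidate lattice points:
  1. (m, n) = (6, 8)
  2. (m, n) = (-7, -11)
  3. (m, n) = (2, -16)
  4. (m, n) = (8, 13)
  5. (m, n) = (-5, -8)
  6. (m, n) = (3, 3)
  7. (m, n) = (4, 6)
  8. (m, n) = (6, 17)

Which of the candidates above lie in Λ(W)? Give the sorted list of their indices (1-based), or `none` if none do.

Numerically λ ≈ 1.6180 and λ' = −1/λ ≈ -0.6180.
candidate 1: (m,n)=(6,8) → π∥ = 6+8·λ ≈ 18.9443, π⊥ = 6+8·λ' ≈ 1.0557 ∉ [0.2, 0.6) ⇒ out
candidate 2: (m,n)=(-7,-11) → π∥ = -7-11·λ ≈ -24.7984, π⊥ = -7-11·λ' ≈ -0.2016 ∉ [0.2, 0.6) ⇒ out
candidate 3: (m,n)=(2,-16) → π∥ = 2-16·λ ≈ -23.8885, π⊥ = 2-16·λ' ≈ 11.8885 ∉ [0.2, 0.6) ⇒ out
candidate 4: (m,n)=(8,13) → π∥ = 8+13·λ ≈ 29.0344, π⊥ = 8+13·λ' ≈ -0.0344 ∉ [0.2, 0.6) ⇒ out
candidate 5: (m,n)=(-5,-8) → π∥ = -5-8·λ ≈ -17.9443, π⊥ = -5-8·λ' ≈ -0.0557 ∉ [0.2, 0.6) ⇒ out
candidate 6: (m,n)=(3,3) → π∥ = 3+3·λ ≈ 7.8541, π⊥ = 3+3·λ' ≈ 1.1459 ∉ [0.2, 0.6) ⇒ out
candidate 7: (m,n)=(4,6) → π∥ = 4+6·λ ≈ 13.7082, π⊥ = 4+6·λ' ≈ 0.2918 ∈ [0.2, 0.6) ⇒ IN Λ
candidate 8: (m,n)=(6,17) → π∥ = 6+17·λ ≈ 33.5066, π⊥ = 6+17·λ' ≈ -4.5066 ∉ [0.2, 0.6) ⇒ out

7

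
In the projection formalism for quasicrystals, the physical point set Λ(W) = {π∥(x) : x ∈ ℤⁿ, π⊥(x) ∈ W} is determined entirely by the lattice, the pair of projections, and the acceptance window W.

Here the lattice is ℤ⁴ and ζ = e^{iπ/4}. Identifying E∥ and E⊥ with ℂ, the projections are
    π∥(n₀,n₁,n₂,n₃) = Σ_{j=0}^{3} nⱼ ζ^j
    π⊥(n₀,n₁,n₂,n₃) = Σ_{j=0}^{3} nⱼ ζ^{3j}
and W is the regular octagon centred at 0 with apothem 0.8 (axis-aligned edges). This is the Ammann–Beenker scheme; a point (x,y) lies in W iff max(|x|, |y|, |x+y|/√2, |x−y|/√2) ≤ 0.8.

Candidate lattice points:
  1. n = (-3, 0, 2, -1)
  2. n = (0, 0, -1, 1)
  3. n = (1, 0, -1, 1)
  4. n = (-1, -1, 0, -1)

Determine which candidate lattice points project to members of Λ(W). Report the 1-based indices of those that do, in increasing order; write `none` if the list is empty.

Internal map: ζ^{3j} for j=0..3 gives (1,0), (−√2/2,√2/2), (0,−1), (√2/2,√2/2).
candidate 1: n = (-3, 0, 2, -1) → π⊥ ≈ (-3.7071, -2.7071); max(|x|,|y|,|x±y|/√2) = 4.5355 > 0.8 ⇒ ∉ W
candidate 2: n = (0, 0, -1, 1) → π⊥ ≈ (+0.7071, +1.7071); max(|x|,|y|,|x±y|/√2) = 1.7071 > 0.8 ⇒ ∉ W
candidate 3: n = (1, 0, -1, 1) → π⊥ ≈ (+1.7071, +1.7071); max(|x|,|y|,|x±y|/√2) = 2.4142 > 0.8 ⇒ ∉ W
candidate 4: n = (-1, -1, 0, -1) → π⊥ ≈ (-1.0000, -1.4142); max(|x|,|y|,|x±y|/√2) = 1.7071 > 0.8 ⇒ ∉ W

none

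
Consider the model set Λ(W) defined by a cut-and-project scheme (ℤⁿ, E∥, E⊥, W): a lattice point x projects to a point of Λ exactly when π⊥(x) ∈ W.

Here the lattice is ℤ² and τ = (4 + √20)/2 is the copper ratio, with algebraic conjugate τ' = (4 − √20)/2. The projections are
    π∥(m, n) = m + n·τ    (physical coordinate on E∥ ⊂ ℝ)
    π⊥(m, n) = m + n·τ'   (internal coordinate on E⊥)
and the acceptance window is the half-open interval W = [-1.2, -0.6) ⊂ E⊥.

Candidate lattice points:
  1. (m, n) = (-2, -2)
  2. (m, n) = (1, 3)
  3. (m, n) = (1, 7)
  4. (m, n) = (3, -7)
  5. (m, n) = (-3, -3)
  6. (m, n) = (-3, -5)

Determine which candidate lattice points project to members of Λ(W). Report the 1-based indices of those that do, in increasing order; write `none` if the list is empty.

τ' = (4−√20)/2 ≈ -0.2361.
candidate 1: (m,n)=(-2,-2) → π∥ = -2-2·τ ≈ -10.4721, π⊥ = -2-2·τ' ≈ -1.5279 ∉ [-1.2, -0.6) ⇒ out
candidate 2: (m,n)=(1,3) → π∥ = 1+3·τ ≈ 13.7082, π⊥ = 1+3·τ' ≈ 0.2918 ∉ [-1.2, -0.6) ⇒ out
candidate 3: (m,n)=(1,7) → π∥ = 1+7·τ ≈ 30.6525, π⊥ = 1+7·τ' ≈ -0.6525 ∈ [-1.2, -0.6) ⇒ IN Λ
candidate 4: (m,n)=(3,-7) → π∥ = 3-7·τ ≈ -26.6525, π⊥ = 3-7·τ' ≈ 4.6525 ∉ [-1.2, -0.6) ⇒ out
candidate 5: (m,n)=(-3,-3) → π∥ = -3-3·τ ≈ -15.7082, π⊥ = -3-3·τ' ≈ -2.2918 ∉ [-1.2, -0.6) ⇒ out
candidate 6: (m,n)=(-3,-5) → π∥ = -3-5·τ ≈ -24.1803, π⊥ = -3-5·τ' ≈ -1.8197 ∉ [-1.2, -0.6) ⇒ out

3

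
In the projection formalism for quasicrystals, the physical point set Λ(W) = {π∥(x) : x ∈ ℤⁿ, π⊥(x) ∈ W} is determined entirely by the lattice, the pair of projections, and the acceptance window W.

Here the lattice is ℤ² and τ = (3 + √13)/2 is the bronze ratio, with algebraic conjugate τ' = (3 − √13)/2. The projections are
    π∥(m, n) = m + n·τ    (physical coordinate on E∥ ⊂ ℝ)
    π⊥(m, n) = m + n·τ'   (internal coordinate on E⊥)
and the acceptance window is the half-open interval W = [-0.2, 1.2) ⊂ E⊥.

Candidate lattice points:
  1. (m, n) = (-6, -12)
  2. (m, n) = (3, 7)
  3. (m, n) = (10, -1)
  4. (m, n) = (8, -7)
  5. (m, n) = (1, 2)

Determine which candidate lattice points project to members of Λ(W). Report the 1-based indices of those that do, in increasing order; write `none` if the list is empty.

τ' = (3−√13)/2 ≈ -0.30278.
#1 (-6,-12): internal coord -6 + (-12)·τ' = -2.36669; -2.36669 ∉ [-0.2, 1.2) → out
#2 (3,7): internal coord 3 + (7)·τ' = +0.88057; +0.88057 ∈ [-0.2, 1.2) → IN Λ
#3 (10,-1): internal coord 10 + (-1)·τ' = +10.30278; +10.30278 ∉ [-0.2, 1.2) → out
#4 (8,-7): internal coord 8 + (-7)·τ' = +10.11943; +10.11943 ∉ [-0.2, 1.2) → out
#5 (1,2): internal coord 1 + (2)·τ' = +0.39445; +0.39445 ∈ [-0.2, 1.2) → IN Λ

2, 5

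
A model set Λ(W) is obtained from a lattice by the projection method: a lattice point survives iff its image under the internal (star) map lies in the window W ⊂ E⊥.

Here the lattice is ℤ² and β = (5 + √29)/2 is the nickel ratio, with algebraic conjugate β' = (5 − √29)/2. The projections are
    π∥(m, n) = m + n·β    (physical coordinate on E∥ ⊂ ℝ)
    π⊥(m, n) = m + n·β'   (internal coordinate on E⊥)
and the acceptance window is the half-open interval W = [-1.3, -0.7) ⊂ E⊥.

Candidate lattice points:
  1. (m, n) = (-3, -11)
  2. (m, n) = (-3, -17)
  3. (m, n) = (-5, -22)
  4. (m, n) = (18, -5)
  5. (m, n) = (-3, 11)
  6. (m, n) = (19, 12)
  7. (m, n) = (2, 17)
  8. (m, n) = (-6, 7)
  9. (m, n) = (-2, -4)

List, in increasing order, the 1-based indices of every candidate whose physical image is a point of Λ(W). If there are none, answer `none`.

1, 3, 7, 9

β' = (5−√29)/2 ≈ -0.1926.
[1] lift (-3,-11): star map gives -0.8816; window check -1.3 ≤ -0.8816 < -0.7 is true → IN Λ
[2] lift (-3,-17): star map gives 0.2739; window check -1.3 ≤ 0.2739 < -0.7 is false → out
[3] lift (-5,-22): star map gives -0.7632; window check -1.3 ≤ -0.7632 < -0.7 is true → IN Λ
[4] lift (18,-5): star map gives 18.9629; window check -1.3 ≤ 18.9629 < -0.7 is false → out
[5] lift (-3,11): star map gives -5.1184; window check -1.3 ≤ -5.1184 < -0.7 is false → out
[6] lift (19,12): star map gives 16.6890; window check -1.3 ≤ 16.6890 < -0.7 is false → out
[7] lift (2,17): star map gives -1.2739; window check -1.3 ≤ -1.2739 < -0.7 is true → IN Λ
[8] lift (-6,7): star map gives -7.3481; window check -1.3 ≤ -7.3481 < -0.7 is false → out
[9] lift (-2,-4): star map gives -1.2297; window check -1.3 ≤ -1.2297 < -0.7 is true → IN Λ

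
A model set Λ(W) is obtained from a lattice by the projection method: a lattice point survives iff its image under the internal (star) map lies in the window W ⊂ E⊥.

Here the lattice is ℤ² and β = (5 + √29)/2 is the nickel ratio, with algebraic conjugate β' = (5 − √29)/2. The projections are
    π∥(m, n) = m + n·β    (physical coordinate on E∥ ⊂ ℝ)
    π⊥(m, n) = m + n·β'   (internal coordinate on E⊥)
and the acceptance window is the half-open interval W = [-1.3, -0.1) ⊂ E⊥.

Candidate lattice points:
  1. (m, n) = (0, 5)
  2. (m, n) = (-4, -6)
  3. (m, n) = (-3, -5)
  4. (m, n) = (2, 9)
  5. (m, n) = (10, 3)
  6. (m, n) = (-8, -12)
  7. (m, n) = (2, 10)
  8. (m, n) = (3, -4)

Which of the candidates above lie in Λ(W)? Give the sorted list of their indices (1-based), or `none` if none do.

1

Numerically β ≈ 5.19258 and β' = −1/β ≈ -0.19258.
#1 (0,5): internal coord 0 + (5)·β' = -0.96291; -0.96291 ∈ [-1.3, -0.1) → IN Λ
#2 (-4,-6): internal coord -4 + (-6)·β' = -2.84451; -2.84451 ∉ [-1.3, -0.1) → out
#3 (-3,-5): internal coord -3 + (-5)·β' = -2.03709; -2.03709 ∉ [-1.3, -0.1) → out
#4 (2,9): internal coord 2 + (9)·β' = +0.26676; +0.26676 ∉ [-1.3, -0.1) → out
#5 (10,3): internal coord 10 + (3)·β' = +9.42225; +9.42225 ∉ [-1.3, -0.1) → out
#6 (-8,-12): internal coord -8 + (-12)·β' = -5.68901; -5.68901 ∉ [-1.3, -0.1) → out
#7 (2,10): internal coord 2 + (10)·β' = +0.07418; +0.07418 ∉ [-1.3, -0.1) → out
#8 (3,-4): internal coord 3 + (-4)·β' = +3.77033; +3.77033 ∉ [-1.3, -0.1) → out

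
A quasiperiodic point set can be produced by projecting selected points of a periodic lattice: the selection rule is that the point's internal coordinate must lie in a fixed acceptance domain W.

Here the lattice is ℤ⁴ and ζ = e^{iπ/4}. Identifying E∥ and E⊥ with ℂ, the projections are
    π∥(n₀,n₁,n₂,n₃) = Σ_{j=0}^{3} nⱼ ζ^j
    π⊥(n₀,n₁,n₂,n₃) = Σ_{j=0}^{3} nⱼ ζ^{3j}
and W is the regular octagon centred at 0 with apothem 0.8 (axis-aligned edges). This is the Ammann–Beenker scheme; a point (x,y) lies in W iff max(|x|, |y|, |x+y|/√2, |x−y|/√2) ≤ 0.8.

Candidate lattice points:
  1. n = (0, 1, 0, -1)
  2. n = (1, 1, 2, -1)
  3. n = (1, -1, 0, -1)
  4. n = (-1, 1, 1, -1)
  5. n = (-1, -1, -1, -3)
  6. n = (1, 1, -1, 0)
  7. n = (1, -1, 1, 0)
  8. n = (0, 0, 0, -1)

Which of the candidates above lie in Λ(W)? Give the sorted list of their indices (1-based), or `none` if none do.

none

Internal map: ζ^{3j} for j=0..3 gives (1,0), (−√2/2,√2/2), (0,−1), (√2/2,√2/2).
#1 (0, 1, 0, -1): internal (-1.41421, 0.00000); octagon support 1.41421 vs apothem 0.8 → ∉ W
#2 (1, 1, 2, -1): internal (-0.41421, -2.00000); octagon support 2.00000 vs apothem 0.8 → ∉ W
#3 (1, -1, 0, -1): internal (1.00000, -1.41421); octagon support 1.70711 vs apothem 0.8 → ∉ W
#4 (-1, 1, 1, -1): internal (-2.41421, -1.00000); octagon support 2.41421 vs apothem 0.8 → ∉ W
#5 (-1, -1, -1, -3): internal (-2.41421, -1.82843); octagon support 3.00000 vs apothem 0.8 → ∉ W
#6 (1, 1, -1, 0): internal (0.29289, 1.70711); octagon support 1.70711 vs apothem 0.8 → ∉ W
#7 (1, -1, 1, 0): internal (1.70711, -1.70711); octagon support 2.41421 vs apothem 0.8 → ∉ W
#8 (0, 0, 0, -1): internal (-0.70711, -0.70711); octagon support 1.00000 vs apothem 0.8 → ∉ W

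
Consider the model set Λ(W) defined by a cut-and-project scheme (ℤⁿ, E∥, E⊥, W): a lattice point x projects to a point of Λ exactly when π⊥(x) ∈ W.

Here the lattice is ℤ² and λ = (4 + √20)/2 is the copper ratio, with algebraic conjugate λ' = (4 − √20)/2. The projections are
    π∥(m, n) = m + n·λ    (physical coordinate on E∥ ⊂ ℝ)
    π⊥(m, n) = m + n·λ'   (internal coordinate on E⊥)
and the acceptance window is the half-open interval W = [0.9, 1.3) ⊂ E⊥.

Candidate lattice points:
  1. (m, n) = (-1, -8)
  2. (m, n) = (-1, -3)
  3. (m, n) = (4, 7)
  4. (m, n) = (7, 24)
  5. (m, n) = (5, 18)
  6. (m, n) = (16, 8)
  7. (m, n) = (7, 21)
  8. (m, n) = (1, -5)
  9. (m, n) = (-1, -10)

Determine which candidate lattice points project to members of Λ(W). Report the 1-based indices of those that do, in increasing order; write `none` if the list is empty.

Compute λ' = (4−√20)/2 = -0.236068, so π⊥(m,n) = m -0.236068·n.
#1 (-1,-8): internal coord -1 + (-8)·λ' = +0.888544; +0.888544 ∉ [0.9, 1.3) → out
#2 (-1,-3): internal coord -1 + (-3)·λ' = -0.291796; -0.291796 ∉ [0.9, 1.3) → out
#3 (4,7): internal coord 4 + (7)·λ' = +2.347524; +2.347524 ∉ [0.9, 1.3) → out
#4 (7,24): internal coord 7 + (24)·λ' = +1.334369; +1.334369 ∉ [0.9, 1.3) → out
#5 (5,18): internal coord 5 + (18)·λ' = +0.750776; +0.750776 ∉ [0.9, 1.3) → out
#6 (16,8): internal coord 16 + (8)·λ' = +14.111456; +14.111456 ∉ [0.9, 1.3) → out
#7 (7,21): internal coord 7 + (21)·λ' = +2.042572; +2.042572 ∉ [0.9, 1.3) → out
#8 (1,-5): internal coord 1 + (-5)·λ' = +2.180340; +2.180340 ∉ [0.9, 1.3) → out
#9 (-1,-10): internal coord -1 + (-10)·λ' = +1.360680; +1.360680 ∉ [0.9, 1.3) → out

none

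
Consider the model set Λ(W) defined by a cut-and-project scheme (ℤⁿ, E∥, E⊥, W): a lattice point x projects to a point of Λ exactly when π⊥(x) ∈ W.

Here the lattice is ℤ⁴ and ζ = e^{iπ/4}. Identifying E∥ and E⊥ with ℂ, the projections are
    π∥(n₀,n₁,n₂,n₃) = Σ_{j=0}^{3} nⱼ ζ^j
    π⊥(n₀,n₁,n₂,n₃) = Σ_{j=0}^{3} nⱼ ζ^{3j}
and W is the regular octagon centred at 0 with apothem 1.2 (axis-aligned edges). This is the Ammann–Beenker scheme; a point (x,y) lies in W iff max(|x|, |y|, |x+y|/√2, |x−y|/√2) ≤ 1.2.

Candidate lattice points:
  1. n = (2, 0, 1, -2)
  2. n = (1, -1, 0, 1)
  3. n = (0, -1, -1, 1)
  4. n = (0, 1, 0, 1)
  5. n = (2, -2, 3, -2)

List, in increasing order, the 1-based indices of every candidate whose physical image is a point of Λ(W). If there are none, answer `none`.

With ζ = e^{iπ/4} the internal vectors are ζ^0,ζ^3,ζ^6,ζ^9.
#1 (2, 0, 1, -2): internal (0.5858, -2.4142); octagon support 2.4142 vs apothem 1.2 → ∉ W
#2 (1, -1, 0, 1): internal (2.4142, 0.0000); octagon support 2.4142 vs apothem 1.2 → ∉ W
#3 (0, -1, -1, 1): internal (1.4142, 1.0000); octagon support 1.7071 vs apothem 1.2 → ∉ W
#4 (0, 1, 0, 1): internal (0.0000, 1.4142); octagon support 1.4142 vs apothem 1.2 → ∉ W
#5 (2, -2, 3, -2): internal (2.0000, -5.8284); octagon support 5.8284 vs apothem 1.2 → ∉ W

none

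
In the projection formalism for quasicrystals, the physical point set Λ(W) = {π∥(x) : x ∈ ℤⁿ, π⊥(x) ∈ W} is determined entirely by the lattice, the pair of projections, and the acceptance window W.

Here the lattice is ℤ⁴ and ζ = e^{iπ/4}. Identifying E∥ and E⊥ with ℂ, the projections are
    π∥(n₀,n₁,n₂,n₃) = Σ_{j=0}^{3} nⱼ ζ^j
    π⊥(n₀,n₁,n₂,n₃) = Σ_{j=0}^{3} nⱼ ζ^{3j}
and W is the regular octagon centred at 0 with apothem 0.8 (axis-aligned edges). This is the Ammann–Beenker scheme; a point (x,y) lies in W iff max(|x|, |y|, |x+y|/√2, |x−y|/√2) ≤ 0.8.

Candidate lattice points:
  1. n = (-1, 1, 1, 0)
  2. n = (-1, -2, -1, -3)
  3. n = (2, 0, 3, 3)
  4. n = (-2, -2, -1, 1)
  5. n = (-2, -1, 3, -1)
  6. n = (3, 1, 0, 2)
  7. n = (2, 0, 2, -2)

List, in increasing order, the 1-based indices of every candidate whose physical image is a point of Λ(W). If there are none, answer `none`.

4

π⊥(n) = n₀ + n₁ζ³ + n₂ζ⁶ + n₃ζ⁹ where ζ = e^{iπ/4}.
#1 (-1, 1, 1, 0): internal (-1.7071, -0.2929); octagon support 1.7071 vs apothem 0.8 → ∉ W
#2 (-1, -2, -1, -3): internal (-1.7071, -2.5355); octagon support 3.0000 vs apothem 0.8 → ∉ W
#3 (2, 0, 3, 3): internal (4.1213, -0.8787); octagon support 4.1213 vs apothem 0.8 → ∉ W
#4 (-2, -2, -1, 1): internal (0.1213, 0.2929); octagon support 0.2929 vs apothem 0.8 → ∈ W
#5 (-2, -1, 3, -1): internal (-2.0000, -4.4142); octagon support 4.5355 vs apothem 0.8 → ∉ W
#6 (3, 1, 0, 2): internal (3.7071, 2.1213); octagon support 4.1213 vs apothem 0.8 → ∉ W
#7 (2, 0, 2, -2): internal (0.5858, -3.4142); octagon support 3.4142 vs apothem 0.8 → ∉ W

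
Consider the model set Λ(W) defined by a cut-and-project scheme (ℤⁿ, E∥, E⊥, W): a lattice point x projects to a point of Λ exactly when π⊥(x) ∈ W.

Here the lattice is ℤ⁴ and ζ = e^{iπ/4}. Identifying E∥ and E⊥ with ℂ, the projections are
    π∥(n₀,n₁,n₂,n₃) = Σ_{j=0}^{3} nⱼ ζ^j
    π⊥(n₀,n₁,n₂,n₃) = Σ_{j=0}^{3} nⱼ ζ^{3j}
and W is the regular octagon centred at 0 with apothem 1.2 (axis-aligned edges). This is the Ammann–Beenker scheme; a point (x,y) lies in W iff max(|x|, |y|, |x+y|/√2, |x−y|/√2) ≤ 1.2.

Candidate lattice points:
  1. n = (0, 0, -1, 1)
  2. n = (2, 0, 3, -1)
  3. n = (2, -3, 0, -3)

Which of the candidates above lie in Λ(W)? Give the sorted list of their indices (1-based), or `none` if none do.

Internal map: ζ^{3j} for j=0..3 gives (1,0), (−√2/2,√2/2), (0,−1), (√2/2,√2/2).
candidate 1: n = (0, 0, -1, 1) → π⊥ ≈ (+0.707107, +1.707107); max(|x|,|y|,|x±y|/√2) = 1.707107 > 1.2 ⇒ ∉ W
candidate 2: n = (2, 0, 3, -1) → π⊥ ≈ (+1.292893, -3.707107); max(|x|,|y|,|x±y|/√2) = 3.707107 > 1.2 ⇒ ∉ W
candidate 3: n = (2, -3, 0, -3) → π⊥ ≈ (+2.000000, -4.242641); max(|x|,|y|,|x±y|/√2) = 4.414214 > 1.2 ⇒ ∉ W

none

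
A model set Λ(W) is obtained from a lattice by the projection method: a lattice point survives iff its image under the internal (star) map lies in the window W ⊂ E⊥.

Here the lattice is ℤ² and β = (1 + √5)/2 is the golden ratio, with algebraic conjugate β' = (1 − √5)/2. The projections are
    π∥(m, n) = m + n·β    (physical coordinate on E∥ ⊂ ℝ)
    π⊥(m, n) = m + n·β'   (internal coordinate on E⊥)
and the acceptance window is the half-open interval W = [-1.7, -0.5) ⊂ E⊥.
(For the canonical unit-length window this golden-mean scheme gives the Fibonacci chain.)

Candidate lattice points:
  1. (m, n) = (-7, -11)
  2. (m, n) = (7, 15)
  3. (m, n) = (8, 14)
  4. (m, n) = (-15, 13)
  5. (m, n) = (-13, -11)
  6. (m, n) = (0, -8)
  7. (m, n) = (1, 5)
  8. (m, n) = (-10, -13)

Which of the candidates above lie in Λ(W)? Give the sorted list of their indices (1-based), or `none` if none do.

Compute β' = (1−√5)/2 = -0.6180, so π⊥(m,n) = m -0.6180·n.
[1] lift (-7,-11): star map gives -0.2016; window check -1.7 ≤ -0.2016 < -0.5 is false → out
[2] lift (7,15): star map gives -2.2705; window check -1.7 ≤ -2.2705 < -0.5 is false → out
[3] lift (8,14): star map gives -0.6525; window check -1.7 ≤ -0.6525 < -0.5 is true → IN Λ
[4] lift (-15,13): star map gives -23.0344; window check -1.7 ≤ -23.0344 < -0.5 is false → out
[5] lift (-13,-11): star map gives -6.2016; window check -1.7 ≤ -6.2016 < -0.5 is false → out
[6] lift (0,-8): star map gives 4.9443; window check -1.7 ≤ 4.9443 < -0.5 is false → out
[7] lift (1,5): star map gives -2.0902; window check -1.7 ≤ -2.0902 < -0.5 is false → out
[8] lift (-10,-13): star map gives -1.9656; window check -1.7 ≤ -1.9656 < -0.5 is false → out

3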